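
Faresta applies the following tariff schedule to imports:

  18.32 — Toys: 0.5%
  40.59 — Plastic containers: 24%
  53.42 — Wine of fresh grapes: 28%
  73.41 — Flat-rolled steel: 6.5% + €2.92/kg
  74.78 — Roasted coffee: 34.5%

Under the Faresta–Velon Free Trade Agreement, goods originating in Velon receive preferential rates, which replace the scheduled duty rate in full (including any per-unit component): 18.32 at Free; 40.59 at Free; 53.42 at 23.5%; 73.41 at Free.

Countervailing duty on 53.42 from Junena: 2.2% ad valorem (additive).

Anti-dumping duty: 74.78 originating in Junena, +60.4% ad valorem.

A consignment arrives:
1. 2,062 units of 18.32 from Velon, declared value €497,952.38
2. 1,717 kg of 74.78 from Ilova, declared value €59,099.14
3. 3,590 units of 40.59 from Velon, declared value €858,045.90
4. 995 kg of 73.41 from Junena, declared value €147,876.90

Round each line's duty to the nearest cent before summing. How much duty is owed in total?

€32,906.60

Line 1 (18.32, Velon, 2,062 units, €497,952.38):
Base rate for 18.32 is 0.5%.
Origin Velon qualifies under the Faresta–Velon agreement and 18.32 is covered: preferential rate Free applies instead.
Duty = €497,952.38 × 0% = €0.00.
Line 2 (74.78, Ilova, 1,717 kg, €59,099.14):
Base rate for 74.78 is 34.5%.
The additional-duty order on 74.78 targets Junena, not Ilova; it does not apply.
Duty = €59,099.14 × 34.5% = €20,389.20.
Line 3 (40.59, Velon, 3,590 units, €858,045.90):
Base rate for 40.59 is 24%.
Origin Velon qualifies under the Faresta–Velon agreement and 40.59 is covered: preferential rate Free applies instead.
Duty = €858,045.90 × 0% = €0.00.
Line 4 (73.41, Junena, 995 kg, €147,876.90):
Base rate for 73.41 is 6.5% + €2.92/kg.
73.41 has an FTA preferential rate, but origin Junena is not Velon; base rate stands.
Duty = €147,876.90 × 6.5% + 995 × €2.92 = €12,517.40.
Total = €0.00 + €20,389.20 + €0.00 + €12,517.40 = €32,906.60.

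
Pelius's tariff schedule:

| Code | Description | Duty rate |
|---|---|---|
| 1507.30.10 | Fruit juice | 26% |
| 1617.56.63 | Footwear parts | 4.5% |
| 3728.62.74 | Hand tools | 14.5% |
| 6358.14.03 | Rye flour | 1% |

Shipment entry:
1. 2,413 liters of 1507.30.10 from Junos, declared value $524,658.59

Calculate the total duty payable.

$136,411.23

Line 1 (1507.30.10, Junos, 2,413 liters, $524,658.59):
Base rate for 1507.30.10 is 26%.
Duty = $524,658.59 × 26% = $136,411.23.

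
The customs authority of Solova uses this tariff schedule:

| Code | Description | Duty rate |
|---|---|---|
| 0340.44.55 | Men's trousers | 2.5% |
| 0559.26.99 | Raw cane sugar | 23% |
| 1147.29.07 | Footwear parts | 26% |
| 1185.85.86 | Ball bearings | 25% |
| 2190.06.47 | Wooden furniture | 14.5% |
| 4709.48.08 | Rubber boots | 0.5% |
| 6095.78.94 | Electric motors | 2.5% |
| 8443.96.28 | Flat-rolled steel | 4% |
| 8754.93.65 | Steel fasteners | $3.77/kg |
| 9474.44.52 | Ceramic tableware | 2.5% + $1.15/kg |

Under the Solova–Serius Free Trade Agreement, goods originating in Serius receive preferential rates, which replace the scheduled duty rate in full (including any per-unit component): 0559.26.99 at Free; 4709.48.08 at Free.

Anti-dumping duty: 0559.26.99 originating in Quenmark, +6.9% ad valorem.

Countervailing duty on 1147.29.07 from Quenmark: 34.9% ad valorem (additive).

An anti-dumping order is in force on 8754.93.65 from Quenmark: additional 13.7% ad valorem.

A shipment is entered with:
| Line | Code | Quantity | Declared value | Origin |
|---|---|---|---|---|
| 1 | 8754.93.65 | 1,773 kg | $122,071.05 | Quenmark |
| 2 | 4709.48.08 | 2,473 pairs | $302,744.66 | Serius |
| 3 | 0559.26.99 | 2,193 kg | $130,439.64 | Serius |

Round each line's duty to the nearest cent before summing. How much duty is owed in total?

Line 1 (8754.93.65, Quenmark, 1,773 kg, $122,071.05):
Base rate for 8754.93.65 is $3.77/kg.
Additional duty on 8754.93.65 from Quenmark: +13.7% ad valorem. Applied ad valorem rate = 13.7%.
Duty = $122,071.05 × 13.7% + 1,773 × $3.77 = $23,407.94.
Line 2 (4709.48.08, Serius, 2,473 pairs, $302,744.66):
Base rate for 4709.48.08 is 0.5%.
Origin Serius qualifies under the Solova–Serius agreement and 4709.48.08 is covered: preferential rate Free applies instead.
Duty = $302,744.66 × 0% = $0.00.
Line 3 (0559.26.99, Serius, 2,193 kg, $130,439.64):
Base rate for 0559.26.99 is 23%.
Origin Serius qualifies under the Solova–Serius agreement and 0559.26.99 is covered: preferential rate Free applies instead.
The additional-duty order on 0559.26.99 targets Quenmark, not Serius; it does not apply.
Duty = $130,439.64 × 0% = $0.00.
Total = $23,407.94 + $0.00 + $0.00 = $23,407.94.

$23,407.94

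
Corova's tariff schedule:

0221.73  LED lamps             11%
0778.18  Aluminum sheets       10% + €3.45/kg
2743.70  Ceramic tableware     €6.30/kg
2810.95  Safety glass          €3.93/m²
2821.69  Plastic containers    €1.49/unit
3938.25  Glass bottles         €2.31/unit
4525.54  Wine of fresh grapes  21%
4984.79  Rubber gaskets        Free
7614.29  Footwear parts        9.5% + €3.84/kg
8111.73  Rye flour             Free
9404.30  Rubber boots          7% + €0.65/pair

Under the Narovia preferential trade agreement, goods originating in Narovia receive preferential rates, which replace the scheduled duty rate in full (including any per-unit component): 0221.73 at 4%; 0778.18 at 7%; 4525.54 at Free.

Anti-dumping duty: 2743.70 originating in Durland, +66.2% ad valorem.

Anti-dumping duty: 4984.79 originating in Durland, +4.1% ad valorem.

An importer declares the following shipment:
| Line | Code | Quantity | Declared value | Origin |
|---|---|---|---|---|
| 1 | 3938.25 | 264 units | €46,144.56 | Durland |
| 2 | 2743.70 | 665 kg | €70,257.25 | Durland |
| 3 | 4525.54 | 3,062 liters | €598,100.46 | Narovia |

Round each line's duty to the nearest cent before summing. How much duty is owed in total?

Line 1 (3938.25, Durland, 264 units, €46,144.56):
Base rate for 3938.25 is €2.31/unit.
Duty = 264 × €2.31 = €609.84.
Line 2 (2743.70, Durland, 665 kg, €70,257.25):
Base rate for 2743.70 is €6.30/kg.
Additional duty on 2743.70 from Durland: +66.2% ad valorem. Applied ad valorem rate = 66.2%.
Duty = €70,257.25 × 66.2% + 665 × €6.30 = €50,699.80.
Line 3 (4525.54, Narovia, 3,062 liters, €598,100.46):
Base rate for 4525.54 is 21%.
Origin Narovia qualifies under the Corova–Narovia agreement and 4525.54 is covered: preferential rate Free applies instead.
Duty = €598,100.46 × 0% = €0.00.
Total = €609.84 + €50,699.80 + €0.00 = €51,309.64.

€51,309.64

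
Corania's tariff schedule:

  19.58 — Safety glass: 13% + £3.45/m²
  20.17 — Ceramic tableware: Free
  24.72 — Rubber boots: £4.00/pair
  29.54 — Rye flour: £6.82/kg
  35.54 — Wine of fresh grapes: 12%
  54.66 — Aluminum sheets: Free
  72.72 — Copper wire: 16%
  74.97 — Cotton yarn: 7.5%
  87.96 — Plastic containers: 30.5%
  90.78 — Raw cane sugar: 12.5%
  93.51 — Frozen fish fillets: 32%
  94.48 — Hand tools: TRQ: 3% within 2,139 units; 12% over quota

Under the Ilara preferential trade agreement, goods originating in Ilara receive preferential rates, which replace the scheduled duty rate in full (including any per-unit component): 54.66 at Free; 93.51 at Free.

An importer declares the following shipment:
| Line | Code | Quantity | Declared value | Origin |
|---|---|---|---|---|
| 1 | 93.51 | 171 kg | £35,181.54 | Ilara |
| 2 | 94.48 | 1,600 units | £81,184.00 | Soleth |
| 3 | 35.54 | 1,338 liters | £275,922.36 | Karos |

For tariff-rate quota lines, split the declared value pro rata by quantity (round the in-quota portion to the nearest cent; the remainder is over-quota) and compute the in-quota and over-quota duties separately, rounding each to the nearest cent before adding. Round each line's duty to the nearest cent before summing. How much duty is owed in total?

Line 1 (93.51, Ilara, 171 kg, £35,181.54):
Base rate for 93.51 is 32%.
Origin Ilara qualifies under the Corania–Ilara agreement and 93.51 is covered: preferential rate Free applies instead.
Duty = £35,181.54 × 0% = £0.00.
Line 2 (94.48, Soleth, 1,600 units, £81,184.00):
Code 94.48 is under a tariff-rate quota (threshold 2,139 units). Quantity 1,600 units is within the quota, so the in-quota rate 3% applies to the full value.
Duty = £81,184.00 × 3% = £2,435.52.
Line 3 (35.54, Karos, 1,338 liters, £275,922.36):
Base rate for 35.54 is 12%.
Duty = £275,922.36 × 12% = £33,110.68.
Total = £0.00 + £2,435.52 + £33,110.68 = £35,546.20.

£35,546.20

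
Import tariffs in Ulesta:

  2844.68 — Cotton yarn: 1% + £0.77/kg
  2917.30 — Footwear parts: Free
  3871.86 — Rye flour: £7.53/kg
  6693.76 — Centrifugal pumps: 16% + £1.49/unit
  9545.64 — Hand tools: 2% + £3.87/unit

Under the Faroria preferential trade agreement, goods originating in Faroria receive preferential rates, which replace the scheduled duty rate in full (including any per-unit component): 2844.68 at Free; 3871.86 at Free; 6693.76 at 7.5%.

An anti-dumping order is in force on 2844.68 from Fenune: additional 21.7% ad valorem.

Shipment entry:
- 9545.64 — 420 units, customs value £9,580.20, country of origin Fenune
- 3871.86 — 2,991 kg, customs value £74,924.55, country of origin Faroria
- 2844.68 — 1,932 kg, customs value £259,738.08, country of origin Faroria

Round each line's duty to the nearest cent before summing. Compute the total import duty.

£1,817.00

Line 1 (9545.64, Fenune, 420 units, £9,580.20):
Base rate for 9545.64 is 2% + £3.87/unit.
Duty = £9,580.20 × 2% + 420 × £3.87 = £1,817.00.
Line 2 (3871.86, Faroria, 2,991 kg, £74,924.55):
Base rate for 3871.86 is £7.53/kg.
Origin Faroria qualifies under the Ulesta–Faroria agreement and 3871.86 is covered: preferential rate Free applies instead.
Duty = £74,924.55 × 0% = £0.00.
Line 3 (2844.68, Faroria, 1,932 kg, £259,738.08):
Base rate for 2844.68 is 1% + £0.77/kg.
Origin Faroria qualifies under the Ulesta–Faroria agreement and 2844.68 is covered: preferential rate Free applies instead.
The additional-duty order on 2844.68 targets Fenune, not Faroria; it does not apply.
Duty = £259,738.08 × 0% = £0.00.
Total = £1,817.00 + £0.00 + £0.00 = £1,817.00.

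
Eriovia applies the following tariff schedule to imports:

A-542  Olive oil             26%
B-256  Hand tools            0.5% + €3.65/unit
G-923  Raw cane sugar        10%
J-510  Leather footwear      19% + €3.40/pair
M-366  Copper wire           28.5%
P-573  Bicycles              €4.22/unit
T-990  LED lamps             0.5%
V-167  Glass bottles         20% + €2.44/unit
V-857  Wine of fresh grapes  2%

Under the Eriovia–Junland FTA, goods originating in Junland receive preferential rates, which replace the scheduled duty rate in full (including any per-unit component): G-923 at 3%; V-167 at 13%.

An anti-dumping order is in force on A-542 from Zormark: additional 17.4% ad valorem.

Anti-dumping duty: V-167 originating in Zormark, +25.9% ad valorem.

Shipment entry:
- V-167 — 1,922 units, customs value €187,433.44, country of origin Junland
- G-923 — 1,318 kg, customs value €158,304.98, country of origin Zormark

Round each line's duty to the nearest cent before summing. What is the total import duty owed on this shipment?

€40,196.85

Line 1 (V-167, Junland, 1,922 units, €187,433.44):
Base rate for V-167 is 20% + €2.44/unit.
Origin Junland qualifies under the Eriovia–Junland agreement and V-167 is covered: preferential rate 13% applies instead.
The additional-duty order on V-167 targets Zormark, not Junland; it does not apply.
Duty = €187,433.44 × 13% = €24,366.35.
Line 2 (G-923, Zormark, 1,318 kg, €158,304.98):
Base rate for G-923 is 10%.
G-923 has an FTA preferential rate, but origin Zormark is not Junland; base rate stands.
Duty = €158,304.98 × 10% = €15,830.50.
Total = €24,366.35 + €15,830.50 = €40,196.85.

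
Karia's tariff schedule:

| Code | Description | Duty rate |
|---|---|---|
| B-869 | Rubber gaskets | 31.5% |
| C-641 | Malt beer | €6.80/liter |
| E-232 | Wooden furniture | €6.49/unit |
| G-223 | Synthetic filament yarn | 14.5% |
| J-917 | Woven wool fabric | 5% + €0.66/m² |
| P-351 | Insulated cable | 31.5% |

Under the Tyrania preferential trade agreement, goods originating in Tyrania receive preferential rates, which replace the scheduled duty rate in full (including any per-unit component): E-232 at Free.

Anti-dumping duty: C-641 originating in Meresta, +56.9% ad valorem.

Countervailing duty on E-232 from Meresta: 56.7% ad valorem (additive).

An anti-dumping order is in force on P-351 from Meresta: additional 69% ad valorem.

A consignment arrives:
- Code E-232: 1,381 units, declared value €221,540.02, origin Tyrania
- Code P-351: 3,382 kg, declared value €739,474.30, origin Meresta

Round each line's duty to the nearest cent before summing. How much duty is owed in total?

€743,171.67

Line 1 (E-232, Tyrania, 1,381 units, €221,540.02):
Base rate for E-232 is €6.49/unit.
Origin Tyrania qualifies under the Karia–Tyrania agreement and E-232 is covered: preferential rate Free applies instead.
The additional-duty order on E-232 targets Meresta, not Tyrania; it does not apply.
Duty = €221,540.02 × 0% = €0.00.
Line 2 (P-351, Meresta, 3,382 kg, €739,474.30):
Base rate for P-351 is 31.5%.
Additional duty on P-351 from Meresta: +69%. Applied ad valorem rate: 31.5% + 69% = 100.5%.
Duty = €739,474.30 × 100.5% = €743,171.67.
Total = €0.00 + €743,171.67 = €743,171.67.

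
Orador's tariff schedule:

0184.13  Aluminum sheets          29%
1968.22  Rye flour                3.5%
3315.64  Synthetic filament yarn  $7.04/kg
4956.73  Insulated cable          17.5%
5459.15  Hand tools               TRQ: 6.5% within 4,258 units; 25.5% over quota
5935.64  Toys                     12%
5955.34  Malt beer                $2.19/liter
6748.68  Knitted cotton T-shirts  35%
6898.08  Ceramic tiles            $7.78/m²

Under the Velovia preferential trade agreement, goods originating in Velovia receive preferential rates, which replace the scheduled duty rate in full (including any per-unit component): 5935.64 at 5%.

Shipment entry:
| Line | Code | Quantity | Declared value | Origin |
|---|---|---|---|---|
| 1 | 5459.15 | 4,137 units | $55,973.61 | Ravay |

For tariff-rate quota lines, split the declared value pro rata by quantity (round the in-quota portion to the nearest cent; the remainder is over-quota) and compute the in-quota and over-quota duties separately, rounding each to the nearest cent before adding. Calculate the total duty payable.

$3,638.28

Line 1 (5459.15, Ravay, 4,137 units, $55,973.61):
Code 5459.15 is under a tariff-rate quota (threshold 4,258 units). Quantity 4,137 units is within the quota, so the in-quota rate 6.5% applies to the full value.
Duty = $55,973.61 × 6.5% = $3,638.28.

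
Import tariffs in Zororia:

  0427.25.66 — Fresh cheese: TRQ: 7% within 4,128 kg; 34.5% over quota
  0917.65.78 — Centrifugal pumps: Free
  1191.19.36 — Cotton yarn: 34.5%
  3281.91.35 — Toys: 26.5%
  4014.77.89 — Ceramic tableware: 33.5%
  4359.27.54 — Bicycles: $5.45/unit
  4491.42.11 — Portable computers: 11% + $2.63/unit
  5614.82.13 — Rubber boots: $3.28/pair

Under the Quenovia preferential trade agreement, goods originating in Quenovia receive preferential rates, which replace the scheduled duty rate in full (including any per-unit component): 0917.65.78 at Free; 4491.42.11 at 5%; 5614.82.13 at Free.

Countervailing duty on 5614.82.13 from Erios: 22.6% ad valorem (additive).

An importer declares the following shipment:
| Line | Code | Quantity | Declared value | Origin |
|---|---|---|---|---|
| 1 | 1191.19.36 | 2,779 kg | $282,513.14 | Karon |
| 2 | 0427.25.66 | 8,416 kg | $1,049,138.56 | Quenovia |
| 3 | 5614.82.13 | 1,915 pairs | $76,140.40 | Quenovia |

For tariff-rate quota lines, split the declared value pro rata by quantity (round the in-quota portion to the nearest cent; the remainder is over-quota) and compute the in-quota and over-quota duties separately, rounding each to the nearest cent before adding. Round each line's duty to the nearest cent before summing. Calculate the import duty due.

$317,905.80

Line 1 (1191.19.36, Karon, 2,779 kg, $282,513.14):
Base rate for 1191.19.36 is 34.5%.
Duty = $282,513.14 × 34.5% = $97,467.03.
Line 2 (0427.25.66, Quenovia, 8,416 kg, $1,049,138.56):
Code 0427.25.66 is under a tariff-rate quota (threshold 4,128 kg). In-quota: 4,128 kg at 7%; over-quota: 4,288 kg at 34.5%.
Pro-rata value split: in-quota = $1,049,138.56 × 4,128/8,416 = $514,596.48; over-quota = $1,049,138.56 − $514,596.48 = $534,542.08.
In-quota duty = $514,596.48 × 7% = $36,021.75. Over-quota duty = $534,542.08 × 34.5% = $184,417.02.
Line duty = $36,021.75 + $184,417.02 = $220,438.77.
Line 3 (5614.82.13, Quenovia, 1,915 pairs, $76,140.40):
Base rate for 5614.82.13 is $3.28/pair.
Origin Quenovia qualifies under the Zororia–Quenovia agreement and 5614.82.13 is covered: preferential rate Free applies instead.
The additional-duty order on 5614.82.13 targets Erios, not Quenovia; it does not apply.
Duty = $76,140.40 × 0% = $0.00.
Total = $97,467.03 + $220,438.77 + $0.00 = $317,905.80.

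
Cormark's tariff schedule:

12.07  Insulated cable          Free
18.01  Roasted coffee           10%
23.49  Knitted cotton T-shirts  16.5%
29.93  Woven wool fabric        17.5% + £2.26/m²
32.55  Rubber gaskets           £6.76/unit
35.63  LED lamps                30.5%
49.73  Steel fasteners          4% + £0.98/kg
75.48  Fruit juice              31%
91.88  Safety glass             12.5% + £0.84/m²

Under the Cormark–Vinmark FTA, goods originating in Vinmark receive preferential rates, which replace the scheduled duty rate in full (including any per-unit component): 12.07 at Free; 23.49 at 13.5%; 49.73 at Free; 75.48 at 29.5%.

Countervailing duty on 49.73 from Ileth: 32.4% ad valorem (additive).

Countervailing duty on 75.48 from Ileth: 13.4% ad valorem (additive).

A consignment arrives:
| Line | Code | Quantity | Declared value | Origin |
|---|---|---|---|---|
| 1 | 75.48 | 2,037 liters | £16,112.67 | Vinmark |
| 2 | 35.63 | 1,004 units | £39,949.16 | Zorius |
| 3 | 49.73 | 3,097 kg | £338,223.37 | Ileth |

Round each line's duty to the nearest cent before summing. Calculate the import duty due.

Line 1 (75.48, Vinmark, 2,037 liters, £16,112.67):
Base rate for 75.48 is 31%.
Origin Vinmark qualifies under the Cormark–Vinmark agreement and 75.48 is covered: preferential rate 29.5% applies instead.
The additional-duty order on 75.48 targets Ileth, not Vinmark; it does not apply.
Duty = £16,112.67 × 29.5% = £4,753.24.
Line 2 (35.63, Zorius, 1,004 units, £39,949.16):
Base rate for 35.63 is 30.5%.
Duty = £39,949.16 × 30.5% = £12,184.49.
Line 3 (49.73, Ileth, 3,097 kg, £338,223.37):
Base rate for 49.73 is 4% + £0.98/kg.
49.73 has an FTA preferential rate, but origin Ileth is not Vinmark; base rate stands.
Additional duty on 49.73 from Ileth: +32.4%. Applied ad valorem rate: 4% + 32.4% = 36.4%.
Duty = £338,223.37 × 36.4% + 3,097 × £0.98 = £126,148.37.
Total = £4,753.24 + £12,184.49 + £126,148.37 = £143,086.10.

£143,086.10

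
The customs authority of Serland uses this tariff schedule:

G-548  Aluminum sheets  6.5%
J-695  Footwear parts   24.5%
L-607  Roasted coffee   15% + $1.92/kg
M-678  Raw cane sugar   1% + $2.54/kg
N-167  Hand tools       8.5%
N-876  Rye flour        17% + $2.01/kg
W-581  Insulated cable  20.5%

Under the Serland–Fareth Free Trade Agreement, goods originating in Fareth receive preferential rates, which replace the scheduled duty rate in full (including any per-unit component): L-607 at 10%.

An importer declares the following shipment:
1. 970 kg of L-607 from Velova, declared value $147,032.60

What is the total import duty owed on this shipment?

Line 1 (L-607, Velova, 970 kg, $147,032.60):
Base rate for L-607 is 15% + $1.92/kg.
L-607 has an FTA preferential rate, but origin Velova is not Fareth; base rate stands.
Duty = $147,032.60 × 15% + 970 × $1.92 = $23,917.29.

$23,917.29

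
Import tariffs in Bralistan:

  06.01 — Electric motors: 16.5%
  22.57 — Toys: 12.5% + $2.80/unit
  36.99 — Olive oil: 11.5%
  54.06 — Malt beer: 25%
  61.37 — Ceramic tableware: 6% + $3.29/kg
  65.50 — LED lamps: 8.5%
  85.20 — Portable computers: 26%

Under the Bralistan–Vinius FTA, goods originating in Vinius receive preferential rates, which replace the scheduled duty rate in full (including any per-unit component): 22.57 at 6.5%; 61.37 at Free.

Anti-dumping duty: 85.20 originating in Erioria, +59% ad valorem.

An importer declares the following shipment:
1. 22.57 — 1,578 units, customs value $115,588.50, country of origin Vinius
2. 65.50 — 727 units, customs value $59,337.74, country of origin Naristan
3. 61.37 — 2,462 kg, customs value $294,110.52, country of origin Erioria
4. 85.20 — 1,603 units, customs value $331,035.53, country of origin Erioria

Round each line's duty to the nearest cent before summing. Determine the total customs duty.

$319,683.77

Line 1 (22.57, Vinius, 1,578 units, $115,588.50):
Base rate for 22.57 is 12.5% + $2.80/unit.
Origin Vinius qualifies under the Bralistan–Vinius agreement and 22.57 is covered: preferential rate 6.5% applies instead.
Duty = $115,588.50 × 6.5% = $7,513.25.
Line 2 (65.50, Naristan, 727 units, $59,337.74):
Base rate for 65.50 is 8.5%.
Duty = $59,337.74 × 8.5% = $5,043.71.
Line 3 (61.37, Erioria, 2,462 kg, $294,110.52):
Base rate for 61.37 is 6% + $3.29/kg.
61.37 has an FTA preferential rate, but origin Erioria is not Vinius; base rate stands.
Duty = $294,110.52 × 6% + 2,462 × $3.29 = $25,746.61.
Line 4 (85.20, Erioria, 1,603 units, $331,035.53):
Base rate for 85.20 is 26%.
Additional duty on 85.20 from Erioria: +59%. Applied ad valorem rate: 26% + 59% = 85%.
Duty = $331,035.53 × 85% = $281,380.20.
Total = $7,513.25 + $5,043.71 + $25,746.61 + $281,380.20 = $319,683.77.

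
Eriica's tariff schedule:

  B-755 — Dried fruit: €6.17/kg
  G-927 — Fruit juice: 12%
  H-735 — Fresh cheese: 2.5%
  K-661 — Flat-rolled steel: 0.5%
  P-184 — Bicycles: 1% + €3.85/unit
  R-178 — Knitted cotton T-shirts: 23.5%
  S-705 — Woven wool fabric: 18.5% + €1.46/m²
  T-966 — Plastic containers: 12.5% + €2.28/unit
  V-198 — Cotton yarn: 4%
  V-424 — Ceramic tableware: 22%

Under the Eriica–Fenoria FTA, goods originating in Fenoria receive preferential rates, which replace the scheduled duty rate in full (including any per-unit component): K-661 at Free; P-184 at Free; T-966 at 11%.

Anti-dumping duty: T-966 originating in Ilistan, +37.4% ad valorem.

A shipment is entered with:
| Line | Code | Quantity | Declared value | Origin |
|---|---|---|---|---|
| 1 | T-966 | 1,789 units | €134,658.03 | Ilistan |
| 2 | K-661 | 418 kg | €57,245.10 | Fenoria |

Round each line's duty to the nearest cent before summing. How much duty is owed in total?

Line 1 (T-966, Ilistan, 1,789 units, €134,658.03):
Base rate for T-966 is 12.5% + €2.28/unit.
T-966 has an FTA preferential rate, but origin Ilistan is not Fenoria; base rate stands.
Additional duty on T-966 from Ilistan: +37.4%. Applied ad valorem rate: 12.5% + 37.4% = 49.9%.
Duty = €134,658.03 × 49.9% + 1,789 × €2.28 = €71,273.28.
Line 2 (K-661, Fenoria, 418 kg, €57,245.10):
Base rate for K-661 is 0.5%.
Origin Fenoria qualifies under the Eriica–Fenoria agreement and K-661 is covered: preferential rate Free applies instead.
Duty = €57,245.10 × 0% = €0.00.
Total = €71,273.28 + €0.00 = €71,273.28.

€71,273.28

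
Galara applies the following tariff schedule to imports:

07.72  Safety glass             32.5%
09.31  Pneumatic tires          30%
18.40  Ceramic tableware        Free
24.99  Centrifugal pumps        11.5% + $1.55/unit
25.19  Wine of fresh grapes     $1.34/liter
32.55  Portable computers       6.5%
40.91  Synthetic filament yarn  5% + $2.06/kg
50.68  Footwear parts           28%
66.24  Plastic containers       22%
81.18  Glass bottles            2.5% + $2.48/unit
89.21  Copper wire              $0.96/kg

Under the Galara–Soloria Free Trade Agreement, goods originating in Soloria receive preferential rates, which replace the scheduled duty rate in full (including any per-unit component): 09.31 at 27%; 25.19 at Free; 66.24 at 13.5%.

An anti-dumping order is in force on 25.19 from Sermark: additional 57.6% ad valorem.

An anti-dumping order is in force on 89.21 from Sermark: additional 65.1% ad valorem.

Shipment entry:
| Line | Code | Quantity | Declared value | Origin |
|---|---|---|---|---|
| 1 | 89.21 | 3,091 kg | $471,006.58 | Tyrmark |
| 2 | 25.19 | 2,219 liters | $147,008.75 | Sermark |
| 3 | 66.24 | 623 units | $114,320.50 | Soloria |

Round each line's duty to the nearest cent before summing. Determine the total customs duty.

Line 1 (89.21, Tyrmark, 3,091 kg, $471,006.58):
Base rate for 89.21 is $0.96/kg.
The additional-duty order on 89.21 targets Sermark, not Tyrmark; it does not apply.
Duty = 3,091 × $0.96 = $2,967.36.
Line 2 (25.19, Sermark, 2,219 liters, $147,008.75):
Base rate for 25.19 is $1.34/liter.
25.19 has an FTA preferential rate, but origin Sermark is not Soloria; base rate stands.
Additional duty on 25.19 from Sermark: +57.6% ad valorem. Applied ad valorem rate = 57.6%.
Duty = $147,008.75 × 57.6% + 2,219 × $1.34 = $87,650.50.
Line 3 (66.24, Soloria, 623 units, $114,320.50):
Base rate for 66.24 is 22%.
Origin Soloria qualifies under the Galara–Soloria agreement and 66.24 is covered: preferential rate 13.5% applies instead.
Duty = $114,320.50 × 13.5% = $15,433.27.
Total = $2,967.36 + $87,650.50 + $15,433.27 = $106,051.13.

$106,051.13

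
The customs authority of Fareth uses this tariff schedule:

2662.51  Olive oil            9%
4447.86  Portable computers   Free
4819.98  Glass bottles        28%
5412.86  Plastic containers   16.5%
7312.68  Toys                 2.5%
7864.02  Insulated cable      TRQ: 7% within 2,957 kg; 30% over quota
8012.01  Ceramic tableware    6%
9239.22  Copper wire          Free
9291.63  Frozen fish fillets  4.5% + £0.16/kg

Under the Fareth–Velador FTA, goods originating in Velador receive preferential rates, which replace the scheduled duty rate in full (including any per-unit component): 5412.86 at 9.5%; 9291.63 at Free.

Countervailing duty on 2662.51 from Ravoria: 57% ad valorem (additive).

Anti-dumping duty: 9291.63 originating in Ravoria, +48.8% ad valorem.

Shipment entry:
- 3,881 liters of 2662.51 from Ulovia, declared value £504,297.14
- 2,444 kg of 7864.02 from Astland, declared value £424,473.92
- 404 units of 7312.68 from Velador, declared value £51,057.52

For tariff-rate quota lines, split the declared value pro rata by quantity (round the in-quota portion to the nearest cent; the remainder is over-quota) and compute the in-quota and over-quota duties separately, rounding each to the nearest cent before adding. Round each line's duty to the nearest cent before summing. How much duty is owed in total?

Line 1 (2662.51, Ulovia, 3,881 liters, £504,297.14):
Base rate for 2662.51 is 9%.
The additional-duty order on 2662.51 targets Ravoria, not Ulovia; it does not apply.
Duty = £504,297.14 × 9% = £45,386.74.
Line 2 (7864.02, Astland, 2,444 kg, £424,473.92):
Code 7864.02 is under a tariff-rate quota (threshold 2,957 kg). Quantity 2,444 kg is within the quota, so the in-quota rate 7% applies to the full value.
Duty = £424,473.92 × 7% = £29,713.17.
Line 3 (7312.68, Velador, 404 units, £51,057.52):
Base rate for 7312.68 is 2.5%.
Origin Velador is the FTA partner but 7312.68 is not on the preference list; base rate stands.
Duty = £51,057.52 × 2.5% = £1,276.44.
Total = £45,386.74 + £29,713.17 + £1,276.44 = £76,376.35.

£76,376.35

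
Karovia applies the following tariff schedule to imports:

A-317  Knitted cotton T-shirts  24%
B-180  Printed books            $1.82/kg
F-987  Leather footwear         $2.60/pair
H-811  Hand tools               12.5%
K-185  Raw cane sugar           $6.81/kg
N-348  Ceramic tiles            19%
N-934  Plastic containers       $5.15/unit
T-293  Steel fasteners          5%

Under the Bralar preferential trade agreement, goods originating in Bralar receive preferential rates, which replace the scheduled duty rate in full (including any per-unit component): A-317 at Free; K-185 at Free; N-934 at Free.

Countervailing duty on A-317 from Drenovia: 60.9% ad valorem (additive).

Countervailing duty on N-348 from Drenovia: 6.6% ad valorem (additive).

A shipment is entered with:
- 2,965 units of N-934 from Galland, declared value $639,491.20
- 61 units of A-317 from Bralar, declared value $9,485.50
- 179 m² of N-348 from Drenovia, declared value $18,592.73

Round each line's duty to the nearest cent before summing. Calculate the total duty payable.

$20,029.49

Line 1 (N-934, Galland, 2,965 units, $639,491.20):
Base rate for N-934 is $5.15/unit.
N-934 has an FTA preferential rate, but origin Galland is not Bralar; base rate stands.
Duty = 2,965 × $5.15 = $15,269.75.
Line 2 (A-317, Bralar, 61 units, $9,485.50):
Base rate for A-317 is 24%.
Origin Bralar qualifies under the Karovia–Bralar agreement and A-317 is covered: preferential rate Free applies instead.
The additional-duty order on A-317 targets Drenovia, not Bralar; it does not apply.
Duty = $9,485.50 × 0% = $0.00.
Line 3 (N-348, Drenovia, 179 m², $18,592.73):
Base rate for N-348 is 19%.
Additional duty on N-348 from Drenovia: +6.6%. Applied ad valorem rate: 19% + 6.6% = 25.6%.
Duty = $18,592.73 × 25.6% = $4,759.74.
Total = $15,269.75 + $0.00 + $4,759.74 = $20,029.49.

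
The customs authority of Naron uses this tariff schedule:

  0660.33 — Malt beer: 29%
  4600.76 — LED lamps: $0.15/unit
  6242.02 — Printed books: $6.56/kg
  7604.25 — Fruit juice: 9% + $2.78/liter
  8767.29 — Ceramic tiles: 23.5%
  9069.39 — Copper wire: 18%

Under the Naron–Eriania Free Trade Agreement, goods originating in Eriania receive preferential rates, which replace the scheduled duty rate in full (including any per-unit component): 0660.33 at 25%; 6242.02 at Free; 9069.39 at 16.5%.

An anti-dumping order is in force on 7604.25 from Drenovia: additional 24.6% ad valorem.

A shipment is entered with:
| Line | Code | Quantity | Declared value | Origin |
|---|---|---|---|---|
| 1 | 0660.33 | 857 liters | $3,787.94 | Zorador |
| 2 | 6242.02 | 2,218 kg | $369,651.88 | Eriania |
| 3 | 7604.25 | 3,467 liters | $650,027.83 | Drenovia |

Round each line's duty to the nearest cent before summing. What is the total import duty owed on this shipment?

Line 1 (0660.33, Zorador, 857 liters, $3,787.94):
Base rate for 0660.33 is 29%.
0660.33 has an FTA preferential rate, but origin Zorador is not Eriania; base rate stands.
Duty = $3,787.94 × 29% = $1,098.50.
Line 2 (6242.02, Eriania, 2,218 kg, $369,651.88):
Base rate for 6242.02 is $6.56/kg.
Origin Eriania qualifies under the Naron–Eriania agreement and 6242.02 is covered: preferential rate Free applies instead.
Duty = $369,651.88 × 0% = $0.00.
Line 3 (7604.25, Drenovia, 3,467 liters, $650,027.83):
Base rate for 7604.25 is 9% + $2.78/liter.
Additional duty on 7604.25 from Drenovia: +24.6%. Applied ad valorem rate: 9% + 24.6% = 33.6%.
Duty = $650,027.83 × 33.6% + 3,467 × $2.78 = $228,047.61.
Total = $1,098.50 + $0.00 + $228,047.61 = $229,146.11.

$229,146.11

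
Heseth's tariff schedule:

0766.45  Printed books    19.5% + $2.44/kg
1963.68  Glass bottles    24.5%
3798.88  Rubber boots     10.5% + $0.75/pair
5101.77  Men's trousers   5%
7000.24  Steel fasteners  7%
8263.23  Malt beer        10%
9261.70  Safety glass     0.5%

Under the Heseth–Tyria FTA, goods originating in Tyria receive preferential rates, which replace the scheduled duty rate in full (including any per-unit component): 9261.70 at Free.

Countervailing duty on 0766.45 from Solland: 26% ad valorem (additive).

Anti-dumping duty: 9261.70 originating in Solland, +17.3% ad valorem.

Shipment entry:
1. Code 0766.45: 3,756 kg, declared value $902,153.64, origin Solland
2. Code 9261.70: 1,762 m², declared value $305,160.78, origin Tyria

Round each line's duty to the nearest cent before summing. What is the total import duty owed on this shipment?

Line 1 (0766.45, Solland, 3,756 kg, $902,153.64):
Base rate for 0766.45 is 19.5% + $2.44/kg.
Additional duty on 0766.45 from Solland: +26%. Applied ad valorem rate: 19.5% + 26% = 45.5%.
Duty = $902,153.64 × 45.5% + 3,756 × $2.44 = $419,644.55.
Line 2 (9261.70, Tyria, 1,762 m², $305,160.78):
Base rate for 9261.70 is 0.5%.
Origin Tyria qualifies under the Heseth–Tyria agreement and 9261.70 is covered: preferential rate Free applies instead.
The additional-duty order on 9261.70 targets Solland, not Tyria; it does not apply.
Duty = $305,160.78 × 0% = $0.00.
Total = $419,644.55 + $0.00 = $419,644.55.

$419,644.55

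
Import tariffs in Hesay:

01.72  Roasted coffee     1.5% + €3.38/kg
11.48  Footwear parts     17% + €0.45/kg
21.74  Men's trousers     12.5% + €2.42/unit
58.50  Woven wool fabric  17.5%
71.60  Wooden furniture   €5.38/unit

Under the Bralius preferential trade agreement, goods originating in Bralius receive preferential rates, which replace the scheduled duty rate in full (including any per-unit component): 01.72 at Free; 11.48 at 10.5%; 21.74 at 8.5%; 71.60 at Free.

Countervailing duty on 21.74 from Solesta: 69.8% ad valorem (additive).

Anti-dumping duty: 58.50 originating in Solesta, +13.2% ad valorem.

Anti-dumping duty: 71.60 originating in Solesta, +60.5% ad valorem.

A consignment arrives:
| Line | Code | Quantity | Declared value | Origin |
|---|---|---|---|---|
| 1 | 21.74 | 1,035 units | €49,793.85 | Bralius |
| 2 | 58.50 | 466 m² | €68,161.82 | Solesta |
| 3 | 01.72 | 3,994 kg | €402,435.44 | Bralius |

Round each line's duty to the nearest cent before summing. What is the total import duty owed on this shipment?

Line 1 (21.74, Bralius, 1,035 units, €49,793.85):
Base rate for 21.74 is 12.5% + €2.42/unit.
Origin Bralius qualifies under the Hesay–Bralius agreement and 21.74 is covered: preferential rate 8.5% applies instead.
The additional-duty order on 21.74 targets Solesta, not Bralius; it does not apply.
Duty = €49,793.85 × 8.5% = €4,232.48.
Line 2 (58.50, Solesta, 466 m², €68,161.82):
Base rate for 58.50 is 17.5%.
Additional duty on 58.50 from Solesta: +13.2%. Applied ad valorem rate: 17.5% + 13.2% = 30.7%.
Duty = €68,161.82 × 30.7% = €20,925.68.
Line 3 (01.72, Bralius, 3,994 kg, €402,435.44):
Base rate for 01.72 is 1.5% + €3.38/kg.
Origin Bralius qualifies under the Hesay–Bralius agreement and 01.72 is covered: preferential rate Free applies instead.
Duty = €402,435.44 × 0% = €0.00.
Total = €4,232.48 + €20,925.68 + €0.00 = €25,158.16.

€25,158.16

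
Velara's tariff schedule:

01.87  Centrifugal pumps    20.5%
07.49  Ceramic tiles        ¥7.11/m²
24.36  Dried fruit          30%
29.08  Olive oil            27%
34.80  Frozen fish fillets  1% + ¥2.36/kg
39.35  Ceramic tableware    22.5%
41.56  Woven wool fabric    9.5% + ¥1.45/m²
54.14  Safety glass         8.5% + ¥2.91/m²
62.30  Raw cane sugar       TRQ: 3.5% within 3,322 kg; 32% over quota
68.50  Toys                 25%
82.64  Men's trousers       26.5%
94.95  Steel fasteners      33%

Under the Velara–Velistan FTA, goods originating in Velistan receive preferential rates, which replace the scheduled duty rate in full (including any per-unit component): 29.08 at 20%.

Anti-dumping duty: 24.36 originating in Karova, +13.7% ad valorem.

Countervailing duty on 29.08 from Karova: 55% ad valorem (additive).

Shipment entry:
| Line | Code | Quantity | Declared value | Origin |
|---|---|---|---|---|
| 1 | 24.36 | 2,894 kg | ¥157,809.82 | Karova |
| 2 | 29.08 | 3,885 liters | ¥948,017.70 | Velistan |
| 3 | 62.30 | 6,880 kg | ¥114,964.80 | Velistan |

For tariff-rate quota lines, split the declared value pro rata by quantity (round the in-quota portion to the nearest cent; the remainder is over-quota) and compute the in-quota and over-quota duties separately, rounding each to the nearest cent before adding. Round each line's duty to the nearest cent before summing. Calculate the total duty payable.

¥279,534.64

Line 1 (24.36, Karova, 2,894 kg, ¥157,809.82):
Base rate for 24.36 is 30%.
Additional duty on 24.36 from Karova: +13.7%. Applied ad valorem rate: 30% + 13.7% = 43.7%.
Duty = ¥157,809.82 × 43.7% = ¥68,962.89.
Line 2 (29.08, Velistan, 3,885 liters, ¥948,017.70):
Base rate for 29.08 is 27%.
Origin Velistan qualifies under the Velara–Velistan agreement and 29.08 is covered: preferential rate 20% applies instead.
The additional-duty order on 29.08 targets Karova, not Velistan; it does not apply.
Duty = ¥948,017.70 × 20% = ¥189,603.54.
Line 3 (62.30, Velistan, 6,880 kg, ¥114,964.80):
Code 62.30 is under a tariff-rate quota (threshold 3,322 kg). In-quota: 3,322 kg at 3.5%; over-quota: 3,558 kg at 32%.
Pro-rata value split: in-quota = ¥114,964.80 × 3,322/6,880 = ¥55,510.62; over-quota = ¥114,964.80 − ¥55,510.62 = ¥59,454.18.
In-quota duty = ¥55,510.62 × 3.5% = ¥1,942.87. Over-quota duty = ¥59,454.18 × 32% = ¥19,025.34.
Line duty = ¥1,942.87 + ¥19,025.34 = ¥20,968.21.
Total = ¥68,962.89 + ¥189,603.54 + ¥20,968.21 = ¥279,534.64.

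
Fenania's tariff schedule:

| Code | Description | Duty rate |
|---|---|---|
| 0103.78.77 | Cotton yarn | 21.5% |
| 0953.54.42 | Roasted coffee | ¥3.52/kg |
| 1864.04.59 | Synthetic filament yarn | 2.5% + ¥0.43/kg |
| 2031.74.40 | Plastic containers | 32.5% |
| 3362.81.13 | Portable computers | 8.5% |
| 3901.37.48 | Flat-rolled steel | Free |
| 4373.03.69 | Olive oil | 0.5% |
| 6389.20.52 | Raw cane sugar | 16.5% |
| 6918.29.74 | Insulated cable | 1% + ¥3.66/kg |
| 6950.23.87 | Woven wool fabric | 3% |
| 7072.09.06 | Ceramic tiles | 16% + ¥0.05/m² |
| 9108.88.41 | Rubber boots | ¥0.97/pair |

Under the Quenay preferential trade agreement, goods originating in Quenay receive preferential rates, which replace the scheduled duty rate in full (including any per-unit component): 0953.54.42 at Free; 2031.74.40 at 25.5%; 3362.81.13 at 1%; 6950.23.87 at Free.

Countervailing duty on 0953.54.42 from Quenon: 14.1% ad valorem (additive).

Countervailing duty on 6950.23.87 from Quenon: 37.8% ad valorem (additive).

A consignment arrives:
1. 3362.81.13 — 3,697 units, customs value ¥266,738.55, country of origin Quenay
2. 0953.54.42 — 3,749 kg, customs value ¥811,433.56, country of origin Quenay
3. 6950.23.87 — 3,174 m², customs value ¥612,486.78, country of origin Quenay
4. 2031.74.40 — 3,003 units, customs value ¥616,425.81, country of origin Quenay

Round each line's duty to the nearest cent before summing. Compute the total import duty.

¥159,855.97

Line 1 (3362.81.13, Quenay, 3,697 units, ¥266,738.55):
Base rate for 3362.81.13 is 8.5%.
Origin Quenay qualifies under the Fenania–Quenay agreement and 3362.81.13 is covered: preferential rate 1% applies instead.
Duty = ¥266,738.55 × 1% = ¥2,667.39.
Line 2 (0953.54.42, Quenay, 3,749 kg, ¥811,433.56):
Base rate for 0953.54.42 is ¥3.52/kg.
Origin Quenay qualifies under the Fenania–Quenay agreement and 0953.54.42 is covered: preferential rate Free applies instead.
The additional-duty order on 0953.54.42 targets Quenon, not Quenay; it does not apply.
Duty = ¥811,433.56 × 0% = ¥0.00.
Line 3 (6950.23.87, Quenay, 3,174 m², ¥612,486.78):
Base rate for 6950.23.87 is 3%.
Origin Quenay qualifies under the Fenania–Quenay agreement and 6950.23.87 is covered: preferential rate Free applies instead.
The additional-duty order on 6950.23.87 targets Quenon, not Quenay; it does not apply.
Duty = ¥612,486.78 × 0% = ¥0.00.
Line 4 (2031.74.40, Quenay, 3,003 units, ¥616,425.81):
Base rate for 2031.74.40 is 32.5%.
Origin Quenay qualifies under the Fenania–Quenay agreement and 2031.74.40 is covered: preferential rate 25.5% applies instead.
Duty = ¥616,425.81 × 25.5% = ¥157,188.58.
Total = ¥2,667.39 + ¥0.00 + ¥0.00 + ¥157,188.58 = ¥159,855.97.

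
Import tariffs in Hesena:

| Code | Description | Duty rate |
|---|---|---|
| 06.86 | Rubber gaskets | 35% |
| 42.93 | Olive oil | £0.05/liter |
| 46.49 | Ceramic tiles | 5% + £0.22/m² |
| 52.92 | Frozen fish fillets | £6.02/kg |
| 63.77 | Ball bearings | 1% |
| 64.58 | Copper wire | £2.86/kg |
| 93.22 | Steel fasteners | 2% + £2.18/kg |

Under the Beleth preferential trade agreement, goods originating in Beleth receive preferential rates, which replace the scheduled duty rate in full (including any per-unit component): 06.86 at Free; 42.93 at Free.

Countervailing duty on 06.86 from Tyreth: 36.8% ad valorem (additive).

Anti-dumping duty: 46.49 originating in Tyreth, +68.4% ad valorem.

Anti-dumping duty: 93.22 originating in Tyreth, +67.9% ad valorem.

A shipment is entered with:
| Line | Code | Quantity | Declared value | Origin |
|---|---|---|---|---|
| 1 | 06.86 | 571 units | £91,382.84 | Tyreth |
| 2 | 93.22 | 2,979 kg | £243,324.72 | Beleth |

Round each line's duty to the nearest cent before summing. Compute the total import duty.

£76,973.59

Line 1 (06.86, Tyreth, 571 units, £91,382.84):
Base rate for 06.86 is 35%.
06.86 has an FTA preferential rate, but origin Tyreth is not Beleth; base rate stands.
Additional duty on 06.86 from Tyreth: +36.8%. Applied ad valorem rate: 35% + 36.8% = 71.8%.
Duty = £91,382.84 × 71.8% = £65,612.88.
Line 2 (93.22, Beleth, 2,979 kg, £243,324.72):
Base rate for 93.22 is 2% + £2.18/kg.
Origin Beleth is the FTA partner but 93.22 is not on the preference list; base rate stands.
The additional-duty order on 93.22 targets Tyreth, not Beleth; it does not apply.
Duty = £243,324.72 × 2% + 2,979 × £2.18 = £11,360.71.
Total = £65,612.88 + £11,360.71 = £76,973.59.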